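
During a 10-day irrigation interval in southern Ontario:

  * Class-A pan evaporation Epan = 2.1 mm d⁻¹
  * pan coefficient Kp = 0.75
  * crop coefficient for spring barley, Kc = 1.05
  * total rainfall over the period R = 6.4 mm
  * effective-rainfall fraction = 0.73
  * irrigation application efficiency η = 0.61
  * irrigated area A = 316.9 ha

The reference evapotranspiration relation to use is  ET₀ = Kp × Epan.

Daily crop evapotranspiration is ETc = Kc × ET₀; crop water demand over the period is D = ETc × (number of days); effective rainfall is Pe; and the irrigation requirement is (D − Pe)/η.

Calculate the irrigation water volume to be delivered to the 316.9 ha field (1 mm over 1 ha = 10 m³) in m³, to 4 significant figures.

61640 m³

ET₀ = 0.75 × 2.1 = 1.5750 mm/d
ETc = Kc × ET₀ = 1.05 × 1.5750 = 1.6538 mm/d
Crop demand D = ETc × 10 d = 1.6538 × 10 = 16.538 mm
Pe = 0.73 × 6.4 = 4.672 mm
D − Pe = 16.538 − 4.672 = 11.866 mm
Gross irrigation = 11.866 / 0.61 = 19.452 mm
Volume = 19.452 mm × 316.9 ha × 10 = 61643.4 m³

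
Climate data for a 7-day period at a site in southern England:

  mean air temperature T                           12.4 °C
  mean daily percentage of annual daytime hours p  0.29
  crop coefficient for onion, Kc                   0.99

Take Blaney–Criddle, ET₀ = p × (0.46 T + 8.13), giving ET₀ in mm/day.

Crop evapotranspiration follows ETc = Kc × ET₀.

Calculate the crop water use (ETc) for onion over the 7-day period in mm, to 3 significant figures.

ET₀ = 0.29 × (0.46 × 12.4 + 8.13) = 0.29 × 13.834 = 4.0119 mm/d
ETc = Kc × ET₀ = 0.99 × 4.0119 = 3.9718 mm/d
Over 7 days: 3.9718 × 7 = 27.803 mm

27.8 mm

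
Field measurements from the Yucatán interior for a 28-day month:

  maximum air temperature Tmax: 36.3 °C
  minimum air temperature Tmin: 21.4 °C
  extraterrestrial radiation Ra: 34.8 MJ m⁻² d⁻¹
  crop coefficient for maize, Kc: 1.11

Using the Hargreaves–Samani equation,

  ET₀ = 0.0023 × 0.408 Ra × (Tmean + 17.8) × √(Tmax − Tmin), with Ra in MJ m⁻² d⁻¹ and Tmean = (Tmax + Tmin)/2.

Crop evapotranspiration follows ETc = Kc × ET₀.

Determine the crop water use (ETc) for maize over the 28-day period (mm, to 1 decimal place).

Tmean = (36.3 + 21.4)/2 = 28.85 °C
0.408 Ra = 0.408 × 34.8 = 14.1984 mm/d equivalent
ET₀ = 0.0023 × 14.1984 × (28.85 + 17.8) × √14.9 = 0.0023 × 14.1984 × 46.65 × 3.8601 = 5.8805 mm/d
ETc = Kc × ET₀ = 1.11 × 5.8805 = 6.5274 mm/d
Over 28 days: 6.5274 × 28 = 182.767 mm

182.8 mm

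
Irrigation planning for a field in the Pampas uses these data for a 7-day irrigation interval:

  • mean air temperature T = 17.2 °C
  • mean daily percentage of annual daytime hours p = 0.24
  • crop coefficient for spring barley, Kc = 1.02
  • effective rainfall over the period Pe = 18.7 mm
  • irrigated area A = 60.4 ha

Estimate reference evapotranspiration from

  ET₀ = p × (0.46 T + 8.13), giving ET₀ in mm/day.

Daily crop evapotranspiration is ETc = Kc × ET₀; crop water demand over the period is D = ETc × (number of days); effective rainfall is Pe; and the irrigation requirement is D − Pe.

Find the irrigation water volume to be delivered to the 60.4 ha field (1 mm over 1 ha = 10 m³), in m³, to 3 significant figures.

ET₀ = 0.24 × (0.46 × 17.2 + 8.13) = 0.24 × 16.042 = 3.8501 mm/d
ETc = Kc × ET₀ = 1.02 × 3.8501 = 3.9271 mm/d
Crop demand D = ETc × 7 d = 3.9271 × 7 = 27.490 mm
D − Pe = 27.490 − 18.7 = 8.790 mm
Volume = 8.790 mm × 60.4 ha × 10 = 5309.2 m³

5310 m³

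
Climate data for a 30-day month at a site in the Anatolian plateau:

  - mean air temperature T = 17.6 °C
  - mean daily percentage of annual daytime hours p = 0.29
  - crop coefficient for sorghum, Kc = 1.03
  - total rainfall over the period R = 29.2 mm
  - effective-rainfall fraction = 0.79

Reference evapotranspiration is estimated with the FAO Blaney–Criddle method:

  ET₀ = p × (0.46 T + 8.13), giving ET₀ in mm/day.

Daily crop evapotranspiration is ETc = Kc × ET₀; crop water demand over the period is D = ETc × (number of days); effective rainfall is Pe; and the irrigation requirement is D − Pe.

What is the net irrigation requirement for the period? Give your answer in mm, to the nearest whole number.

ET₀ = 0.29 × (0.46 × 17.6 + 8.13) = 0.29 × 16.226 = 4.7055 mm/d
ETc = Kc × ET₀ = 1.03 × 4.7055 = 4.8467 mm/d
Crop demand D = ETc × 30 d = 4.8467 × 30 = 145.401 mm
Pe = 0.79 × 29.2 = 23.068 mm
D − Pe = 145.401 − 23.068 = 122.333 mm

122 mm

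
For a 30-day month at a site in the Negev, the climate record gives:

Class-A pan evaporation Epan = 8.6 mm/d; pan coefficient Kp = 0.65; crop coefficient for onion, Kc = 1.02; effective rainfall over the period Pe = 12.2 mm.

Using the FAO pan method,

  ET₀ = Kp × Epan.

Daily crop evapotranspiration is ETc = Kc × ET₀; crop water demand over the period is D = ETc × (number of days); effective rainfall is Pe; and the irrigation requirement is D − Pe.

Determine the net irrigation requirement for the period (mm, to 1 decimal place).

ET₀ = 0.65 × 8.6 = 5.5900 mm/d
ETc = Kc × ET₀ = 1.02 × 5.5900 = 5.7018 mm/d
Crop demand D = ETc × 30 d = 5.7018 × 30 = 171.054 mm
D − Pe = 171.054 − 12.2 = 158.854 mm

158.9 mm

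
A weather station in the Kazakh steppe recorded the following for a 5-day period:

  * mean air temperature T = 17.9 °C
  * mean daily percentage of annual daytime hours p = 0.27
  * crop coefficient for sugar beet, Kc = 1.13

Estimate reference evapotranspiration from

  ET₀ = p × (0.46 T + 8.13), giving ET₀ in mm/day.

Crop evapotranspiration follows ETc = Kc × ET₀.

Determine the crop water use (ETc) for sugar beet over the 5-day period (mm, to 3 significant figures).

25.0 mm

ET₀ = 0.27 × (0.46 × 17.9 + 8.13) = 0.27 × 16.364 = 4.4183 mm/d
ETc = Kc × ET₀ = 1.13 × 4.4183 = 4.9927 mm/d
Over 5 days: 4.9927 × 5 = 24.964 mm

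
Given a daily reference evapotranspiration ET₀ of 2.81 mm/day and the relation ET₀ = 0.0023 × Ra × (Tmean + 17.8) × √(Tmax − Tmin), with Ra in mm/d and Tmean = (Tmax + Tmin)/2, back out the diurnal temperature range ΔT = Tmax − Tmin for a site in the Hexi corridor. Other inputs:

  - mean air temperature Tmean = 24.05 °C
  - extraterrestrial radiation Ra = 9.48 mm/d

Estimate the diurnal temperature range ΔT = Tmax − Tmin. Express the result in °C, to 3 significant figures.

√ΔT = ET₀ / [0.0023 × Ra × (Tmean+17.8)] = 2.81 / (0.0023 × 9.48 × 41.85) = 3.0795
ΔT = 3.0795² = 9.483 °C

9.48 °C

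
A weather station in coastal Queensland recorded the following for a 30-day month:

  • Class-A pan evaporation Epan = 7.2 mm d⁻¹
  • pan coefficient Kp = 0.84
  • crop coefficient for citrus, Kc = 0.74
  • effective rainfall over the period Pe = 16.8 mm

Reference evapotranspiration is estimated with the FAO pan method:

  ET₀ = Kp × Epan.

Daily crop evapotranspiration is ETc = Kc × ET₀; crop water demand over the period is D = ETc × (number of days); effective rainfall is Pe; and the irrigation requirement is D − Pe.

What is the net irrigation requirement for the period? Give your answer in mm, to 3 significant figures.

ET₀ = 0.84 × 7.2 = 6.0480 mm/d
ETc = Kc × ET₀ = 0.74 × 6.0480 = 4.4755 mm/d
Crop demand D = ETc × 30 d = 4.4755 × 30 = 134.265 mm
D − Pe = 134.265 − 16.8 = 117.465 mm

117 mm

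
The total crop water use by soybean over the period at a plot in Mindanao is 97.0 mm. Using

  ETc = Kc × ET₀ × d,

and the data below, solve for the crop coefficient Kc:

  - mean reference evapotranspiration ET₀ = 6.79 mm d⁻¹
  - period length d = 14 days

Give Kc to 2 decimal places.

1.02

ETc = Kc × ET₀ × d  ⇒  Kc = ETc / (ET₀ × d)
Kc = 97.0 / (6.79 × 14) = 97.0 / 95.06 = 1.0204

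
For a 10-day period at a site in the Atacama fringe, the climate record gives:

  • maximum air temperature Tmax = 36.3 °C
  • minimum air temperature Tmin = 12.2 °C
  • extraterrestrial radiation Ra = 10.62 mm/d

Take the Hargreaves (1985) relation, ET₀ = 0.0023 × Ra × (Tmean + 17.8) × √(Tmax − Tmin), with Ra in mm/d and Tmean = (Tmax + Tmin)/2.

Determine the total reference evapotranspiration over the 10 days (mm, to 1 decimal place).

Tmean = (36.3 + 12.2)/2 = 24.25 °C
ET₀ = 0.0023 × 10.62 × (24.25 + 17.8) × √24.1 = 0.0023 × 10.62 × 42.05 × 4.9092 = 5.0423 mm/d
Over 10 days: 5.0423 × 10 = 50.423 mm

50.4 mm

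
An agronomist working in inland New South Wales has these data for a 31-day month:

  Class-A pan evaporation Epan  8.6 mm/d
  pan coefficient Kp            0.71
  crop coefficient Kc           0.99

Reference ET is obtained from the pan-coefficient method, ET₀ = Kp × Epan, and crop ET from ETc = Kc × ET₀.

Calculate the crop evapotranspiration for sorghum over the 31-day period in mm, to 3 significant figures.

ET₀ = 0.71 × 8.6 = 6.1060 mm/d
ETc = Kc × ET₀ = 0.99 × 6.1060 = 6.0449 mm/d
Over 31 days: 6.0449 × 31 = 187.392 mm

187 mm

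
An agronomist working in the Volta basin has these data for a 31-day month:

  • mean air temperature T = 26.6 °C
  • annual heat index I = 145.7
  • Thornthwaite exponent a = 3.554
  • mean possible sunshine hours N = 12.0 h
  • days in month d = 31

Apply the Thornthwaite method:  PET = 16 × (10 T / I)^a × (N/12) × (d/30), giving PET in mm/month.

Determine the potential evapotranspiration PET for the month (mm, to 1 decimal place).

10T/I = 10 × 26.6 / 145.7 = 1.8257
(10T/I)^a = 1.8257^3.554 = 8.4942
Uncorrected PET = 16 × 8.4942 = 135.907 mm
Correction = (N/12)(d/30) = (12.0/12)(31/30) = 1.0333
PET = 135.907 × 1.0333 = 140.433 mm/month

140.4 mm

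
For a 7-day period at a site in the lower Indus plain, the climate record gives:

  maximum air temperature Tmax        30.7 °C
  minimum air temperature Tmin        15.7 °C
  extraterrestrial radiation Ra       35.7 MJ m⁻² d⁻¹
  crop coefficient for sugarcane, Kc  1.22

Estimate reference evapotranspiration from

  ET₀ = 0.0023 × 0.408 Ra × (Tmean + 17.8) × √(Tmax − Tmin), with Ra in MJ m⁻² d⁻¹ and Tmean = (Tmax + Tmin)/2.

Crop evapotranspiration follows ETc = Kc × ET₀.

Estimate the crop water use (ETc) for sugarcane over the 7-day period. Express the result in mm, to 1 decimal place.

45.4 mm

Tmean = (30.7 + 15.7)/2 = 23.20 °C
0.408 Ra = 0.408 × 35.7 = 14.5656 mm/d equivalent
ET₀ = 0.0023 × 14.5656 × (23.20 + 17.8) × √15.0 = 0.0023 × 14.5656 × 41.00 × 3.8730 = 5.3197 mm/d
ETc = Kc × ET₀ = 1.22 × 5.3197 = 6.4900 mm/d
Over 7 days: 6.4900 × 7 = 45.430 mm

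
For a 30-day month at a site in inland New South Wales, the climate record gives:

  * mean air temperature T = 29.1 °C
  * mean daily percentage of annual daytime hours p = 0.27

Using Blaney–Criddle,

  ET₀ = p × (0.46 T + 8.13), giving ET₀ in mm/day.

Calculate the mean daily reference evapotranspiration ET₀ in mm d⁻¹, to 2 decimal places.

ET₀ = 0.27 × (0.46 × 29.1 + 8.13) = 0.27 × 21.516 = 5.8093 mm/d

5.81 mm d⁻¹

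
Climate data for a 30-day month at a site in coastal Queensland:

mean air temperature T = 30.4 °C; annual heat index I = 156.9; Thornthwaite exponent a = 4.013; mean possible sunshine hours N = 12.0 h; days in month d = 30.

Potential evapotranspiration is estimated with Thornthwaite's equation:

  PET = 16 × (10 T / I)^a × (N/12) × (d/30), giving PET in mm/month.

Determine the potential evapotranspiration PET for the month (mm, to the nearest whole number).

10T/I = 10 × 30.4 / 156.9 = 1.9375
(10T/I)^a = 1.9375^4.013 = 14.2135
Uncorrected PET = 16 × 14.2135 = 227.416 mm
Correction = (N/12)(d/30) = (12.0/12)(30/30) = 1.0000
PET = 227.416 × 1.0000 = 227.416 mm/month

227 mm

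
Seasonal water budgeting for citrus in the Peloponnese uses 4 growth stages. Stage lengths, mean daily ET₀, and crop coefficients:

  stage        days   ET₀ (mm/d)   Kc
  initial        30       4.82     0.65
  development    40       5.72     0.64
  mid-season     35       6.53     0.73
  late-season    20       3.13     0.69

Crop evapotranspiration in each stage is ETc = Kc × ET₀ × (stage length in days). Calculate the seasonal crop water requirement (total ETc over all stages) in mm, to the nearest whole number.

450 mm

initial: 0.65 × 4.82 × 30 = 93.99 mm
development: 0.64 × 5.72 × 40 = 146.43 mm
mid-season: 0.73 × 6.53 × 35 = 166.84 mm
late-season: 0.69 × 3.13 × 20 = 43.19 mm
Seasonal total = 450.45 mm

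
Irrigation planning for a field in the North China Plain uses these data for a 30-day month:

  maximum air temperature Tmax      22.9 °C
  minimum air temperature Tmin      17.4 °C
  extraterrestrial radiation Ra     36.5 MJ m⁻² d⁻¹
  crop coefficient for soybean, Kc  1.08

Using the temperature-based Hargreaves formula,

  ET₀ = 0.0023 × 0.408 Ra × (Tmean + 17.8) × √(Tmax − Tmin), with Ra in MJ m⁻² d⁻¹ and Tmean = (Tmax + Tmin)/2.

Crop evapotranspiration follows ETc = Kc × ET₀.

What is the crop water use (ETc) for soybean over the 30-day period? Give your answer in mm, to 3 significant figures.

Tmean = (22.9 + 17.4)/2 = 20.15 °C
0.408 Ra = 0.408 × 36.5 = 14.8920 mm/d equivalent
ET₀ = 0.0023 × 14.8920 × (20.15 + 17.8) × √5.5 = 0.0023 × 14.8920 × 37.95 × 2.3452 = 3.0484 mm/d
ETc = Kc × ET₀ = 1.08 × 3.0484 = 3.2923 mm/d
Over 30 days: 3.2923 × 30 = 98.769 mm

98.8 mm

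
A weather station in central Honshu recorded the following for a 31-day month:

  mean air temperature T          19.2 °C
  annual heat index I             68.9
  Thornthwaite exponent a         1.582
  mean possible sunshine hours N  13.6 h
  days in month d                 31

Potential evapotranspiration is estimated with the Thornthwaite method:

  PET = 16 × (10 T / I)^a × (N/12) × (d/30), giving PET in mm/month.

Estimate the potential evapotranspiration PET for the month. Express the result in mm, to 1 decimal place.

10T/I = 10 × 19.2 / 68.9 = 2.7866
(10T/I)^a = 2.7866^1.582 = 5.0595
Uncorrected PET = 16 × 5.0595 = 80.952 mm
Correction = (N/12)(d/30) = (13.6/12)(31/30) = 1.1711
PET = 80.952 × 1.1711 = 94.803 mm/month

94.8 mm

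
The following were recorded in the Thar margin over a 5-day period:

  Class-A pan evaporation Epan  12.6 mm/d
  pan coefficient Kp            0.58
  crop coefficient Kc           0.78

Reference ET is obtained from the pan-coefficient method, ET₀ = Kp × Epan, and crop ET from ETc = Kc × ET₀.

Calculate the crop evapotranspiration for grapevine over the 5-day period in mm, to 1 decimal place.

28.5 mm

ET₀ = 0.58 × 12.6 = 7.3080 mm/d
ETc = Kc × ET₀ = 0.78 × 7.3080 = 5.7002 mm/d
Over 5 days: 5.7002 × 5 = 28.501 mm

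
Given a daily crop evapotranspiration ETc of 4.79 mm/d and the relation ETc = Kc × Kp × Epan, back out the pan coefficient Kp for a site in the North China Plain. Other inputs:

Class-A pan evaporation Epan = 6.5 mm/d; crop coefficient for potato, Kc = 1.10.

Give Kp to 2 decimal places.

0.67

ETc = Kc × Kp × Epan  ⇒  Kp = ETc / (Kc × Epan)
Kp = 4.79 / (1.10 × 6.5) = 4.79 / 7.150 = 0.6699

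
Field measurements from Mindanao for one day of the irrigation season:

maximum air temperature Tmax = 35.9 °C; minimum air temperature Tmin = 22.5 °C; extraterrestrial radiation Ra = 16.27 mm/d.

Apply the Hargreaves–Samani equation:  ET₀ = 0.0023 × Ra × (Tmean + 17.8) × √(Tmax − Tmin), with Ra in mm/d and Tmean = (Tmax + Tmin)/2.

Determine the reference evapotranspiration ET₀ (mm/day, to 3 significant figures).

Tmean = (35.9 + 22.5)/2 = 29.20 °C
ET₀ = 0.0023 × 16.27 × (29.20 + 17.8) × √13.4 = 0.0023 × 16.27 × 47.00 × 3.6606 = 6.4382 mm/d

6.44 mm/day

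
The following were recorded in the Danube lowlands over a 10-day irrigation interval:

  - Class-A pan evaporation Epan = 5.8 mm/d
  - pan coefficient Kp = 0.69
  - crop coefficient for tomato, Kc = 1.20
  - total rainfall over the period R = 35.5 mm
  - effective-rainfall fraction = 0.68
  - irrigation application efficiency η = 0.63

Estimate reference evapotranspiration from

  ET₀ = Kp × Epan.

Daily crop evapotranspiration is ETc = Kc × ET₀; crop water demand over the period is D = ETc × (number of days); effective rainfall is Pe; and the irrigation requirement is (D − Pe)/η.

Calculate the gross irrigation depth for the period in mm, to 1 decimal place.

37.9 mm

ET₀ = 0.69 × 5.8 = 4.0020 mm/d
ETc = Kc × ET₀ = 1.20 × 4.0020 = 4.8024 mm/d
Crop demand D = ETc × 10 d = 4.8024 × 10 = 48.024 mm
Pe = 0.68 × 35.5 = 24.140 mm
D − Pe = 48.024 − 24.140 = 23.884 mm
Gross irrigation = 23.884 / 0.63 = 37.911 mm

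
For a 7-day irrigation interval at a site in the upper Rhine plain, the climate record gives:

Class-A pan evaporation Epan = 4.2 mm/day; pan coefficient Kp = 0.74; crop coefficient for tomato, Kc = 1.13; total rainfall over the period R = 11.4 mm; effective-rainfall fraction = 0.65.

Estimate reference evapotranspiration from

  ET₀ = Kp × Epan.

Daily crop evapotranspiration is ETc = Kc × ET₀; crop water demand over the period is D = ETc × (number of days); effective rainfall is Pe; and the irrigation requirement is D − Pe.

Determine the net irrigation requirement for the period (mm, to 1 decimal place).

17.2 mm

ET₀ = 0.74 × 4.2 = 3.1080 mm/d
ETc = Kc × ET₀ = 1.13 × 3.1080 = 3.5120 mm/d
Crop demand D = ETc × 7 d = 3.5120 × 7 = 24.584 mm
Pe = 0.65 × 11.4 = 7.410 mm
D − Pe = 24.584 − 7.410 = 17.174 mm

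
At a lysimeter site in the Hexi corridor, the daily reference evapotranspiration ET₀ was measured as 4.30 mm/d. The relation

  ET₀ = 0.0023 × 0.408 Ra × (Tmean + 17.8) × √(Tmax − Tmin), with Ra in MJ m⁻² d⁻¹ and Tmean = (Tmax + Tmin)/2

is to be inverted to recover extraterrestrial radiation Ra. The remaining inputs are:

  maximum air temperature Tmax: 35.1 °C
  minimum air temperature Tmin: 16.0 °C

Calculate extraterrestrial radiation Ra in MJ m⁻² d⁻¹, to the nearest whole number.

24 MJ m⁻² d⁻¹

Tmean = (35.1+16.0)/2 = 25.55 °C; ΔT = 19.1
Ra = ET₀ / [0.0023 × 0.408 × (Tmean+17.8) × √ΔT]
   = 4.30 / (0.0023 × 0.408 × 43.35 × 4.3704) = 24.186 MJ m⁻² d⁻¹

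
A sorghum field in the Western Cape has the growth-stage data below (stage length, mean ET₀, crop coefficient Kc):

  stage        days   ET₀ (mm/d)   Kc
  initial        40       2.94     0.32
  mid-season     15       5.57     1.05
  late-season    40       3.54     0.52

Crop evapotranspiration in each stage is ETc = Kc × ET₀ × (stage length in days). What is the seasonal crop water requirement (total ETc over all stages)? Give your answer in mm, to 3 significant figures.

initial: 0.32 × 2.94 × 40 = 37.63 mm
mid-season: 1.05 × 5.57 × 15 = 87.73 mm
late-season: 0.52 × 3.54 × 40 = 73.63 mm
Seasonal total = 198.99 mm

199 mm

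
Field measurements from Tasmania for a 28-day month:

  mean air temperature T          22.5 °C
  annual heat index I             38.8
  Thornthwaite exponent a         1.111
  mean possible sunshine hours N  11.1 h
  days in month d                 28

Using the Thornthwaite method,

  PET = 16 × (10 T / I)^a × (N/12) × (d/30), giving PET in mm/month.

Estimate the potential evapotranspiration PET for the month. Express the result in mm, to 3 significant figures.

10T/I = 10 × 22.5 / 38.8 = 5.7990
(10T/I)^a = 5.7990^1.111 = 7.0483
Uncorrected PET = 16 × 7.0483 = 112.773 mm
Correction = (N/12)(d/30) = (11.1/12)(28/30) = 0.8633
PET = 112.773 × 0.8633 = 97.357 mm/month

97.4 mm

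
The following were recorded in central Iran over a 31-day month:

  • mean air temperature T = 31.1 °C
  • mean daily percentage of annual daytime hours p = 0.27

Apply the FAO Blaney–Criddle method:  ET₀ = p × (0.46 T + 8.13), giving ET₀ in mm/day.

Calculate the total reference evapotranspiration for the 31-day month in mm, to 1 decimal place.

187.8 mm

ET₀ = 0.27 × (0.46 × 31.1 + 8.13) = 0.27 × 22.436 = 6.0577 mm/d
Monthly total = 6.0577 × 31 = 187.789 mm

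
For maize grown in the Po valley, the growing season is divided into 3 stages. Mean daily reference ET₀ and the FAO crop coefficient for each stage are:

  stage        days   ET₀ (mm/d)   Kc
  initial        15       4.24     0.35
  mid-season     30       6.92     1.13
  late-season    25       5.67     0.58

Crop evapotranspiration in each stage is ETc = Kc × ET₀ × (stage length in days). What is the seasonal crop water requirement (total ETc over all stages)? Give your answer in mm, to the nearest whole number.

339 mm

initial: 0.35 × 4.24 × 15 = 22.26 mm
mid-season: 1.13 × 6.92 × 30 = 234.59 mm
late-season: 0.58 × 5.67 × 25 = 82.22 mm
Seasonal total = 339.07 mm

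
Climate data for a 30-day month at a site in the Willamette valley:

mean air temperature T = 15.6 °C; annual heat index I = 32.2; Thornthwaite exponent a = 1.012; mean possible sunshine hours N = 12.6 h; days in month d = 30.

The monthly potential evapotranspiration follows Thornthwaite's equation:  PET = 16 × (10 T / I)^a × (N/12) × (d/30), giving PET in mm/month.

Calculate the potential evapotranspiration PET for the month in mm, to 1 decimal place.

10T/I = 10 × 15.6 / 32.2 = 4.8447
(10T/I)^a = 4.8447^1.012 = 4.9373
Uncorrected PET = 16 × 4.9373 = 78.997 mm
Correction = (N/12)(d/30) = (12.6/12)(30/30) = 1.0500
PET = 78.997 × 1.0500 = 82.947 mm/month

82.9 mm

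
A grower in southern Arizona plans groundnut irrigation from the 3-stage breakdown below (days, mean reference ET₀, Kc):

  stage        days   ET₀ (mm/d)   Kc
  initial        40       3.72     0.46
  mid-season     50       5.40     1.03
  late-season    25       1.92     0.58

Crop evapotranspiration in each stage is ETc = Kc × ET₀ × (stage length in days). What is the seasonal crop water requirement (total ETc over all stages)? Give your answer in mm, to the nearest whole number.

374 mm

initial: 0.46 × 3.72 × 40 = 68.45 mm
mid-season: 1.03 × 5.40 × 50 = 278.10 mm
late-season: 0.58 × 1.92 × 25 = 27.84 mm
Seasonal total = 374.39 mm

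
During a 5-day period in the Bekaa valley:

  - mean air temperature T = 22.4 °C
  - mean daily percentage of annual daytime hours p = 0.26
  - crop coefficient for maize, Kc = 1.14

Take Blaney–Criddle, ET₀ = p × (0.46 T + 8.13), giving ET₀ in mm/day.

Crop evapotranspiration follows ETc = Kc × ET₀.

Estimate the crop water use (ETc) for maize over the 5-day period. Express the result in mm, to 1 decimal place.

ET₀ = 0.26 × (0.46 × 22.4 + 8.13) = 0.26 × 18.434 = 4.7928 mm/d
ETc = Kc × ET₀ = 1.14 × 4.7928 = 5.4638 mm/d
Over 5 days: 5.4638 × 5 = 27.319 mm

27.3 mm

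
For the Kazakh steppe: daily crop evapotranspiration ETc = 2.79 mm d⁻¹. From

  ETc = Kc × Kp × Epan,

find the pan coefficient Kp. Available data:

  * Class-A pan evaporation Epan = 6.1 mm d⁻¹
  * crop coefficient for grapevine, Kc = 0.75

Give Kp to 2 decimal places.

ETc = Kc × Kp × Epan  ⇒  Kp = ETc / (Kc × Epan)
Kp = 2.79 / (0.75 × 6.1) = 2.79 / 4.575 = 0.6098

0.61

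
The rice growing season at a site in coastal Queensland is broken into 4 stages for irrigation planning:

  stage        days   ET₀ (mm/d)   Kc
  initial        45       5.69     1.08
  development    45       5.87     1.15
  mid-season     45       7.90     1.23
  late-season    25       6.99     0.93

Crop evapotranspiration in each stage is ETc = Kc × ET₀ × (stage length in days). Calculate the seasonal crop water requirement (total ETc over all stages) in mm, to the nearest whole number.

initial: 1.08 × 5.69 × 45 = 276.53 mm
development: 1.15 × 5.87 × 45 = 303.77 mm
mid-season: 1.23 × 7.90 × 45 = 437.27 mm
late-season: 0.93 × 6.99 × 25 = 162.52 mm
Seasonal total = 1180.09 mm

1180 mm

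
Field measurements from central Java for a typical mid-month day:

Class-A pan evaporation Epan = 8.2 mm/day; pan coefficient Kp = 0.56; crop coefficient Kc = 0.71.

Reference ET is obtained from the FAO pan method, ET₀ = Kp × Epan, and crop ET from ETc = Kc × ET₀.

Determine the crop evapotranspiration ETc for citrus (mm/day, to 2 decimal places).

ET₀ = 0.56 × 8.2 = 4.5920 mm/d
ETc = Kc × ET₀ = 0.71 × 4.5920 = 3.2603 mm/d

3.26 mm/day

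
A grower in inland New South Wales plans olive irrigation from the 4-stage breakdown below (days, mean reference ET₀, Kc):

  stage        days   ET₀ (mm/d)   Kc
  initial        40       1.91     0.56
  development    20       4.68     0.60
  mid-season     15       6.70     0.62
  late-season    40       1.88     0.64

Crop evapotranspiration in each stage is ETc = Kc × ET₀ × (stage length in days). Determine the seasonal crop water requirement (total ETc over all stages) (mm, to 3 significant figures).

209 mm

initial: 0.56 × 1.91 × 40 = 42.78 mm
development: 0.60 × 4.68 × 20 = 56.16 mm
mid-season: 0.62 × 6.70 × 15 = 62.31 mm
late-season: 0.64 × 1.88 × 40 = 48.13 mm
Seasonal total = 209.38 mm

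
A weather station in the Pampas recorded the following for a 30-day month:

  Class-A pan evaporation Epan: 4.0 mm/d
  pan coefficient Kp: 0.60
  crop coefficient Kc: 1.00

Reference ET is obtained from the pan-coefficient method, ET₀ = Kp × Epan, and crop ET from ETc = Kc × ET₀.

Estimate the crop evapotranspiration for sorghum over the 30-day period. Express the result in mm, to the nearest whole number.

72 mm

ET₀ = 0.60 × 4.0 = 2.4000 mm/d
ETc = Kc × ET₀ = 1.00 × 2.4000 = 2.4000 mm/d
Over 30 days: 2.4000 × 30 = 72.000 mm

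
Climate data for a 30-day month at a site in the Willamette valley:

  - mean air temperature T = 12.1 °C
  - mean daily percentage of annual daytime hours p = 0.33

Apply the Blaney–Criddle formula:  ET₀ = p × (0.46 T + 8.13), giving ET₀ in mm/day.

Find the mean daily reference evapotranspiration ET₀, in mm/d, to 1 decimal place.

4.5 mm/d

ET₀ = 0.33 × (0.46 × 12.1 + 8.13) = 0.33 × 13.696 = 4.5197 mm/d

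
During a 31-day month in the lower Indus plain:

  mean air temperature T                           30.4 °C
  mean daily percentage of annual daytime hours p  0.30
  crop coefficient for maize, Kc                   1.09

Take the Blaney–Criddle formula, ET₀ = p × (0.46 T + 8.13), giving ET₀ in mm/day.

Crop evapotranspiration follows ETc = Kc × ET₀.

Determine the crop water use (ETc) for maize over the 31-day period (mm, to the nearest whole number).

224 mm

ET₀ = 0.30 × (0.46 × 30.4 + 8.13) = 0.30 × 22.114 = 6.6342 mm/d
ETc = Kc × ET₀ = 1.09 × 6.6342 = 7.2313 mm/d
Over 31 days: 7.2313 × 31 = 224.170 mm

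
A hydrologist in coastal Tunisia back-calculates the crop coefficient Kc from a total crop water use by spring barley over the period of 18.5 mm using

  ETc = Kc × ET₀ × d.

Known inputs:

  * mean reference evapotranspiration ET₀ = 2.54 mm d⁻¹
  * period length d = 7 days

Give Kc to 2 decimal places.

ETc = Kc × ET₀ × d  ⇒  Kc = ETc / (ET₀ × d)
Kc = 18.5 / (2.54 × 7) = 18.5 / 17.78 = 1.0405

1.04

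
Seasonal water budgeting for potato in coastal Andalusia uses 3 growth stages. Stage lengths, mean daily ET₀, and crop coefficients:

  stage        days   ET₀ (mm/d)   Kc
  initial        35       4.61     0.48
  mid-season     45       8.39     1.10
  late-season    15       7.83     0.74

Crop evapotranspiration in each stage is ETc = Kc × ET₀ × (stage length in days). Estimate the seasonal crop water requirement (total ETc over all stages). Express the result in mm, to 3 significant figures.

initial: 0.48 × 4.61 × 35 = 77.45 mm
mid-season: 1.10 × 8.39 × 45 = 415.31 mm
late-season: 0.74 × 7.83 × 15 = 86.91 mm
Seasonal total = 579.67 mm

580 mm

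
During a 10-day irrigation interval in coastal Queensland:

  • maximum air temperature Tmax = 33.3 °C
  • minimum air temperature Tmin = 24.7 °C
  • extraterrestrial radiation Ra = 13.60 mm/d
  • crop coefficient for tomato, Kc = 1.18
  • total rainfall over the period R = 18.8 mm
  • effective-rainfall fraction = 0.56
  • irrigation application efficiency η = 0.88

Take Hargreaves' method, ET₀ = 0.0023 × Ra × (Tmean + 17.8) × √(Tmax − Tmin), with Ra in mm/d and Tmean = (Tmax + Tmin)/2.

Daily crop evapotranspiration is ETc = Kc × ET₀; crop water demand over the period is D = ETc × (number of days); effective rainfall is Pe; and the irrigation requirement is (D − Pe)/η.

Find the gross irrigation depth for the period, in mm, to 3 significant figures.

45.6 mm

Tmean = (33.3 + 24.7)/2 = 29.00 °C
ET₀ = 0.0023 × 13.60 × (29.00 + 17.8) × √8.6 = 0.0023 × 13.60 × 46.80 × 2.9326 = 4.2930 mm/d
ETc = Kc × ET₀ = 1.18 × 4.2930 = 5.0657 mm/d
Crop demand D = ETc × 10 d = 5.0657 × 10 = 50.657 mm
Pe = 0.56 × 18.8 = 10.528 mm
D − Pe = 50.657 − 10.528 = 40.129 mm
Gross irrigation = 40.129 / 0.88 = 45.601 mm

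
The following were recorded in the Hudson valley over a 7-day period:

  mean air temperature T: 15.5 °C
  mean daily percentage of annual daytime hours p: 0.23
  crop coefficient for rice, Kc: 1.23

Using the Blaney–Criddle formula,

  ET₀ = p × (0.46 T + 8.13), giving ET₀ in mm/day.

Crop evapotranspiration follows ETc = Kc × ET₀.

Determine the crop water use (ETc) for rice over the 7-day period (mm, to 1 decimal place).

ET₀ = 0.23 × (0.46 × 15.5 + 8.13) = 0.23 × 15.260 = 3.5098 mm/d
ETc = Kc × ET₀ = 1.23 × 3.5098 = 4.3171 mm/d
Over 7 days: 4.3171 × 7 = 30.220 mm

30.2 mm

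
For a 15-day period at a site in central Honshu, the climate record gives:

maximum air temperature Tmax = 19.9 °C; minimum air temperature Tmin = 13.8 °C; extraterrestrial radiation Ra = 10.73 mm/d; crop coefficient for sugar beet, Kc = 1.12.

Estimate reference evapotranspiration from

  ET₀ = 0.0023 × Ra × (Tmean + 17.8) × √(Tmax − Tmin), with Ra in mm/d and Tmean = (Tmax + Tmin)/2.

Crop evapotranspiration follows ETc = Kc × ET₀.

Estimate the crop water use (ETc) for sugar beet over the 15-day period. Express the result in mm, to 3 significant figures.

35.5 mm

Tmean = (19.9 + 13.8)/2 = 16.85 °C
ET₀ = 0.0023 × 10.73 × (16.85 + 17.8) × √6.1 = 0.0023 × 10.73 × 34.65 × 2.4698 = 2.1120 mm/d
ETc = Kc × ET₀ = 1.12 × 2.1120 = 2.3654 mm/d
Over 15 days: 2.3654 × 15 = 35.481 mm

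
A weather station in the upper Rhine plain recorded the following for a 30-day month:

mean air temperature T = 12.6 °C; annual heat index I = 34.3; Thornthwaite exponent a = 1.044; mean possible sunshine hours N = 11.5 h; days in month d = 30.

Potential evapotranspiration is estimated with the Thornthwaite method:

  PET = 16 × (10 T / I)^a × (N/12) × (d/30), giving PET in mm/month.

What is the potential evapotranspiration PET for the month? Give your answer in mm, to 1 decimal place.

10T/I = 10 × 12.6 / 34.3 = 3.6735
(10T/I)^a = 3.6735^1.044 = 3.8899
Uncorrected PET = 16 × 3.8899 = 62.238 mm
Correction = (N/12)(d/30) = (11.5/12)(30/30) = 0.9583
PET = 62.238 × 0.9583 = 59.643 mm/month

59.6 mm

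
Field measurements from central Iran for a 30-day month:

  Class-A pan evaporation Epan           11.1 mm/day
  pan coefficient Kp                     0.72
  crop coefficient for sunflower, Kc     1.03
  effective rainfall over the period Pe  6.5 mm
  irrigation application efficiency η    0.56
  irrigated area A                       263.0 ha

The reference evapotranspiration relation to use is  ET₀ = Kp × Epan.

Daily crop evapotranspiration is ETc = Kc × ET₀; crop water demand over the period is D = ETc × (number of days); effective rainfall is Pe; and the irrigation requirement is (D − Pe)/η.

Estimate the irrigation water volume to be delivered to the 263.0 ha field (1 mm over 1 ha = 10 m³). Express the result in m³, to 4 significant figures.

ET₀ = 0.72 × 11.1 = 7.9920 mm/d
ETc = Kc × ET₀ = 1.03 × 7.9920 = 8.2318 mm/d
Crop demand D = ETc × 30 d = 8.2318 × 30 = 246.954 mm
D − Pe = 246.954 − 6.5 = 240.454 mm
Gross irrigation = 240.454 / 0.56 = 429.382 mm
Volume = 429.382 mm × 263.0 ha × 10 = 1129274.7 m³

1129000 m³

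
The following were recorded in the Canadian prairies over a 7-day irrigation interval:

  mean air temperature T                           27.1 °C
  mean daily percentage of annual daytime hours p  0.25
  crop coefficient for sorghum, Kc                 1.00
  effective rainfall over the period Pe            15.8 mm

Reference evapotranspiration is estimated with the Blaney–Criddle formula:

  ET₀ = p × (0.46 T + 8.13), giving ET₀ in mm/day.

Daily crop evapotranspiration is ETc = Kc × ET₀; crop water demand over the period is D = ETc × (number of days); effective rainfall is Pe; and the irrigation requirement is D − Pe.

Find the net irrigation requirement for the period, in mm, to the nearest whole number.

ET₀ = 0.25 × (0.46 × 27.1 + 8.13) = 0.25 × 20.596 = 5.1490 mm/d
ETc = Kc × ET₀ = 1.00 × 5.1490 = 5.1490 mm/d
Crop demand D = ETc × 7 d = 5.1490 × 7 = 36.043 mm
D − Pe = 36.043 − 15.8 = 20.243 mm

20 mm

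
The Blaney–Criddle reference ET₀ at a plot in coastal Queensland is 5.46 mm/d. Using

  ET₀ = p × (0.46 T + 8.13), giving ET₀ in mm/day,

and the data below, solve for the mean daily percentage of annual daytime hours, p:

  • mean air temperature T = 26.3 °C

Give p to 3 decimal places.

0.270

p = ET₀ / (0.46 T + 8.13) = 5.46 / (0.46 × 26.3 + 8.13) = 5.46 / 20.228 = 0.2699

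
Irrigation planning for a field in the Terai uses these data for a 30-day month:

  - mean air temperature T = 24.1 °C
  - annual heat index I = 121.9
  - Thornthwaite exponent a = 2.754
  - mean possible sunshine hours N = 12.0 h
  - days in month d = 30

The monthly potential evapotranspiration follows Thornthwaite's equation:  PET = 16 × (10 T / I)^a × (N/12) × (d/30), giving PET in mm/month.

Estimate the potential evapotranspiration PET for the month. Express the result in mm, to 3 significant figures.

105 mm

10T/I = 10 × 24.1 / 121.9 = 1.9770
(10T/I)^a = 1.9770^2.754 = 6.5343
Uncorrected PET = 16 × 6.5343 = 104.549 mm
Correction = (N/12)(d/30) = (12.0/12)(30/30) = 1.0000
PET = 104.549 × 1.0000 = 104.549 mm/month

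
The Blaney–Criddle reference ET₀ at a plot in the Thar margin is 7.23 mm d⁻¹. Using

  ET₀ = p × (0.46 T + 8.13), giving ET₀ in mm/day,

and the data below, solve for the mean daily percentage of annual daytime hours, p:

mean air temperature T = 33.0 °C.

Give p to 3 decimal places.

0.310

p = ET₀ / (0.46 T + 8.13) = 7.23 / (0.46 × 33.0 + 8.13) = 7.23 / 23.310 = 0.3102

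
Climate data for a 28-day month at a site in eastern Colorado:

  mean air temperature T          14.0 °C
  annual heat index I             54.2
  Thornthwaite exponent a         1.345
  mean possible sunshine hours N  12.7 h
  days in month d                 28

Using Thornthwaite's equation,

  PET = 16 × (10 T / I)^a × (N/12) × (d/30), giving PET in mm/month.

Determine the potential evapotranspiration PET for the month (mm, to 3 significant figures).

56.6 mm

10T/I = 10 × 14.0 / 54.2 = 2.5830
(10T/I)^a = 2.5830^1.345 = 3.5835
Uncorrected PET = 16 × 3.5835 = 57.336 mm
Correction = (N/12)(d/30) = (12.7/12)(28/30) = 0.9878
PET = 57.336 × 0.9878 = 56.637 mm/month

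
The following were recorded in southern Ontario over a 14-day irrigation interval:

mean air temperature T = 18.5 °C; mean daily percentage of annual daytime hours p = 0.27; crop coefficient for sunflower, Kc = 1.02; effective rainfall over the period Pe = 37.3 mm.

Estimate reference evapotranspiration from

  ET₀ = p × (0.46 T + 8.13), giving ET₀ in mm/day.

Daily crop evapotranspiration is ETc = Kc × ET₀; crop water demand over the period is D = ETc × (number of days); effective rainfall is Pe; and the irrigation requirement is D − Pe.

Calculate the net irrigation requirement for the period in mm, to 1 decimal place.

ET₀ = 0.27 × (0.46 × 18.5 + 8.13) = 0.27 × 16.640 = 4.4928 mm/d
ETc = Kc × ET₀ = 1.02 × 4.4928 = 4.5827 mm/d
Crop demand D = ETc × 14 d = 4.5827 × 14 = 64.158 mm
D − Pe = 64.158 − 37.3 = 26.858 mm

26.9 mm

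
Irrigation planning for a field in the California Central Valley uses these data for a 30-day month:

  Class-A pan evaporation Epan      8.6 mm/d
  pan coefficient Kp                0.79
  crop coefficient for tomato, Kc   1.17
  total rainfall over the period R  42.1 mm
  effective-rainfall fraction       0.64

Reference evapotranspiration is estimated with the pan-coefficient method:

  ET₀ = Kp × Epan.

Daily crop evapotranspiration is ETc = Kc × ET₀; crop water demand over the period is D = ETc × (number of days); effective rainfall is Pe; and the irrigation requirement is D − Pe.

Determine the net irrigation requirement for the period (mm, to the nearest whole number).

212 mm

ET₀ = 0.79 × 8.6 = 6.7940 mm/d
ETc = Kc × ET₀ = 1.17 × 6.7940 = 7.9490 mm/d
Crop demand D = ETc × 30 d = 7.9490 × 30 = 238.470 mm
Pe = 0.64 × 42.1 = 26.944 mm
D − Pe = 238.470 − 26.944 = 211.526 mm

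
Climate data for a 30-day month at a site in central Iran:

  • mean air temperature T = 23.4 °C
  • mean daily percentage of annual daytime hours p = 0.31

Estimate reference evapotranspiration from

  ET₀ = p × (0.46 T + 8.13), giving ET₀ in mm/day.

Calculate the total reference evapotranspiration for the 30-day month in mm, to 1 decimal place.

ET₀ = 0.31 × (0.46 × 23.4 + 8.13) = 0.31 × 18.894 = 5.8571 mm/d
Monthly total = 5.8571 × 30 = 175.713 mm

175.7 mm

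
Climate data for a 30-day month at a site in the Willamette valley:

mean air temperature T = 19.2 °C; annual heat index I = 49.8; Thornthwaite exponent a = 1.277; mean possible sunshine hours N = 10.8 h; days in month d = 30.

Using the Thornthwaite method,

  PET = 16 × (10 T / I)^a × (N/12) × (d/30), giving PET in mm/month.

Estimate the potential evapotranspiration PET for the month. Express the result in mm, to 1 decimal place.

80.7 mm

10T/I = 10 × 19.2 / 49.8 = 3.8554
(10T/I)^a = 3.8554^1.277 = 5.6029
Uncorrected PET = 16 × 5.6029 = 89.646 mm
Correction = (N/12)(d/30) = (10.8/12)(30/30) = 0.9000
PET = 89.646 × 0.9000 = 80.681 mm/month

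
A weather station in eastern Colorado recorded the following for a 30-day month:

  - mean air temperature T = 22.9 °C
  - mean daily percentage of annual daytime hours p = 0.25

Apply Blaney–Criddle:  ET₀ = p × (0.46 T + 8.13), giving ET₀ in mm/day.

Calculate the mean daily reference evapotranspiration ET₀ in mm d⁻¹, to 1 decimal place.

4.7 mm d⁻¹

ET₀ = 0.25 × (0.46 × 22.9 + 8.13) = 0.25 × 18.664 = 4.6660 mm/d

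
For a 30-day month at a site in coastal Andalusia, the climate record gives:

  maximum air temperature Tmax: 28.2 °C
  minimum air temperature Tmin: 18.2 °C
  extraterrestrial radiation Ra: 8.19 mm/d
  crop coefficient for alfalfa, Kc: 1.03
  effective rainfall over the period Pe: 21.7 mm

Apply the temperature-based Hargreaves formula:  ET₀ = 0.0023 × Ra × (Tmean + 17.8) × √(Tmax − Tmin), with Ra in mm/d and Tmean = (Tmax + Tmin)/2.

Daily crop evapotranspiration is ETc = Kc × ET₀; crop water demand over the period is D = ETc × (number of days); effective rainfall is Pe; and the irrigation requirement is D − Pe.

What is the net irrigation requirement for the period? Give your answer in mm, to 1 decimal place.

53.8 mm

Tmean = (28.2 + 18.2)/2 = 23.20 °C
ET₀ = 0.0023 × 8.19 × (23.20 + 17.8) × √10.0 = 0.0023 × 8.19 × 41.00 × 3.1623 = 2.4423 mm/d
ETc = Kc × ET₀ = 1.03 × 2.4423 = 2.5156 mm/d
Crop demand D = ETc × 30 d = 2.5156 × 30 = 75.468 mm
D − Pe = 75.468 − 21.7 = 53.768 mm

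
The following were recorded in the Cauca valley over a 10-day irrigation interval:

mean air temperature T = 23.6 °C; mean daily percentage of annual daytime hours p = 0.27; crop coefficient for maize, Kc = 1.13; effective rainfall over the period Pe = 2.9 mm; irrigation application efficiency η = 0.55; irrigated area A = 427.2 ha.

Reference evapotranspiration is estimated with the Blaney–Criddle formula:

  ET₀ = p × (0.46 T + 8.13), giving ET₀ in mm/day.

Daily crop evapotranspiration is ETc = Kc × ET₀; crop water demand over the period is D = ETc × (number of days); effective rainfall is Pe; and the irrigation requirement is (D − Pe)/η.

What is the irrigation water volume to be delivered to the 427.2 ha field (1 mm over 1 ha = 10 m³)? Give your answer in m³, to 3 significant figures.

ET₀ = 0.27 × (0.46 × 23.6 + 8.13) = 0.27 × 18.986 = 5.1262 mm/d
ETc = Kc × ET₀ = 1.13 × 5.1262 = 5.7926 mm/d
Crop demand D = ETc × 10 d = 5.7926 × 10 = 57.926 mm
D − Pe = 57.926 − 2.9 = 55.026 mm
Gross irrigation = 55.026 / 0.55 = 100.047 mm
Volume = 100.047 mm × 427.2 ha × 10 = 427400.8 m³

427000 m³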